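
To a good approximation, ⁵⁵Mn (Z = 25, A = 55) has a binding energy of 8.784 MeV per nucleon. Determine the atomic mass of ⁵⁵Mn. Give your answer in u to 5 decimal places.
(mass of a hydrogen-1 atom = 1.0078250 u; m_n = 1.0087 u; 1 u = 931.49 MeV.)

Total binding energy = 55 × 8.784 = 483.120 MeV
Mass defect = 483.120 MeV / (931.49 MeV/u) = 0.5186529 u
Constituent mass = 25(1.0078250) + 30(1.0087) = 55.4566250 u
Atomic mass = 55.4566250 − 0.5186529 = 54.9379721 u ≈ 54.93797 u (to 5 decimal places)

54.93797 u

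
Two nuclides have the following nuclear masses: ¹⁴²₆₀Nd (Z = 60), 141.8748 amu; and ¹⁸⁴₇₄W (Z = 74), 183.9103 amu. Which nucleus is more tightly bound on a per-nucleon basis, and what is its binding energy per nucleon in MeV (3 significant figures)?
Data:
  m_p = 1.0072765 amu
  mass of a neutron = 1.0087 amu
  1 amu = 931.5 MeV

¹⁴²₆₀Nd: Σm = 60(1.0072765) + 82(1.0087) = 143.1499900 amu; Δm = 1.2751900 amu; E_B = 1187.8 MeV; E_B/A = 8.365 MeV
¹⁸⁴₇₄W: Σm = 74(1.0072765) + 110(1.0087) = 185.4954610 amu; Δm = 1.5851610 amu; E_B = 1476.58 MeV; E_B/A = 8.0249 MeV
¹⁴²₆₀Nd has the higher binding energy per nucleon, so it is the more tightly bound nucleus.

¹⁴²₆₀Nd; 8.37 MeV/nucleon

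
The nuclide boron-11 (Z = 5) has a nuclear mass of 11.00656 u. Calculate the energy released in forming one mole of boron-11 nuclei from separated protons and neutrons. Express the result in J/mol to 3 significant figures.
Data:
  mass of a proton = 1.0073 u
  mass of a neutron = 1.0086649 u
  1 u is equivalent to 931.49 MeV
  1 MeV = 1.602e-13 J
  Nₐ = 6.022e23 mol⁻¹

7.36e+12 J/mol

With 5 protons and 6 neutrons (A = 11):
Σm = 5·m_p + 6·m_n = 5.0365 + 6.0519894 = 11.0884894 u
Δm = 11.0884894 − 11.00656 = 0.0819294 u
E_B = 0.0819294 × 931.49 = 76.3164 MeV
Per nucleus in joules: 76.3164 MeV × 1.602e-13 J/MeV = 1.2226e-11 J
Per mole: 1.2226e-11 J × 6.022e23 mol⁻¹ = 7.3625e+12 J/mol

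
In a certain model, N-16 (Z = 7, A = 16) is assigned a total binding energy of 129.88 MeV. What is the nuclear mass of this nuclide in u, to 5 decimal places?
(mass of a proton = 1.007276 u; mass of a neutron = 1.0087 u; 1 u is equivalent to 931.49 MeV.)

15.98980 u

Mass defect = 129.88 MeV / (931.49 MeV/u) = 0.1394325 u
Constituent mass = 7(1.007276) + 9(1.0087) = 16.129232 u
Nuclear mass = 16.129232 − 0.1394325 = 15.9897995 u ≈ 15.98980 u (to 5 decimal places)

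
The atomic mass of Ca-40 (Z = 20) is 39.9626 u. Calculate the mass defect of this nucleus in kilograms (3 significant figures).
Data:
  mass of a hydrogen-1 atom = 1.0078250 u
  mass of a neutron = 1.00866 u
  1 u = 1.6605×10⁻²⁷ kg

6.10e-28 kg

The nucleus contains 20 protons and 40 − 20 = 20 neutrons.
Mass of separated nucleons = 20(1.0078250) + 20(1.00866) = 20.1565000 + 20.17320 = 40.3297000 u
Mass defect Δm = 40.3297000 − 39.9626 = 0.3671000 u
In SI units: 0.3671000 u × 1.6605×10⁻²⁷ kg/u = 6.0957e-28 kg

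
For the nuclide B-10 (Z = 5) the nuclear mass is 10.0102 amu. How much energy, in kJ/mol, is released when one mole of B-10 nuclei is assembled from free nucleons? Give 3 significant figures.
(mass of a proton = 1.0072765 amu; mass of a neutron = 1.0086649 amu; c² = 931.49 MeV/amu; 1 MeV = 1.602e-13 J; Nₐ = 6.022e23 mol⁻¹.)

With 5 protons and 5 neutrons (A = 10):
Mass of separated nucleons = 5(1.0072765) + 5(1.0086649) = 5.0363825 + 5.0433245 = 10.0797070 amu
Mass defect Δm = 10.0797070 − 10.0102 = 0.0695070 amu
Converting to energy: 0.0695070 amu × 931.49 MeV/amu = 64.7451 MeV
Per nucleus in joules: 64.7451 MeV × 1.602e-13 J/MeV = 1.0372e-11 J
Per mole: 1.0372e-11 J × 6.022e23 mol⁻¹ = 6.2460e+12 J/mol

6.25e+09 kJ/mol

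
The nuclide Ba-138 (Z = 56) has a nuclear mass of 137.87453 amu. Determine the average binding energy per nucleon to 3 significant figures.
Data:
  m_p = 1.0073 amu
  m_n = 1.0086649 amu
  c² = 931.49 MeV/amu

With 56 protons and 82 neutrons (A = 138):
Σm = 56·m_p + 82·m_n = 56.4088 + 82.7105218 = 139.1193218 amu
Δm = 139.1193218 − 137.87453 = 1.2447918 amu
E_B = 1.2447918 × 931.49 = 1159.51 MeV
Dividing by A = 138 gives 8.402 MeV per nucleon.

8.40 MeV/nucleon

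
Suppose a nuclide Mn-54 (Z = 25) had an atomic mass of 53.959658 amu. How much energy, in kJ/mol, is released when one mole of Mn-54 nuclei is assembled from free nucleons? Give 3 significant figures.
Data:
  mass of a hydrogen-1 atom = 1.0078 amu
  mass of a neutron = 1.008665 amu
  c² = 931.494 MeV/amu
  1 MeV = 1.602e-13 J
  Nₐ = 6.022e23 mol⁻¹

4.37e+10 kJ/mol

Z = 25, so N = A − Z = 54 − 25 = 29.
Σm = 25·m(¹H) + 29·m_n = 25.1950 + 29.251285 = 54.446285 amu
The mass defect is 54.446285 − 53.959658 = 0.486627 amu.
Converting to energy: 0.486627 amu × 931.494 MeV/amu = 453.290 MeV
Per nucleus in joules: 453.290 MeV × 1.602e-13 J/MeV = 7.2617e-11 J
Per mole: 7.2617e-11 J × 6.022e23 mol⁻¹ = 4.3730e+13 J/mol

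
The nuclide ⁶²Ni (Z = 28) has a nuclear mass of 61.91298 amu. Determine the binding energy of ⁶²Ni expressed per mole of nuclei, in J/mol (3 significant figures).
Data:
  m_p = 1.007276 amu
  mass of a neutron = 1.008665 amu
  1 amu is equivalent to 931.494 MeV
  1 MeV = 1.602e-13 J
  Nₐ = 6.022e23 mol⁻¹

With 28 protons and 34 neutrons (A = 62):
Total constituent mass: 28 × 1.007276 + 34 × 1.008665 = 62.498338 amu
The mass defect is 62.498338 − 61.91298 = 0.585358 amu.
Converting to energy: 0.585358 amu × 931.494 MeV/amu = 545.257 MeV
Per nucleus in joules: 545.257 MeV × 1.602e-13 J/MeV = 8.7350e-11 J
Per mole: 8.7350e-11 J × 6.022e23 mol⁻¹ = 5.2602e+13 J/mol

5.26e+13 J/mol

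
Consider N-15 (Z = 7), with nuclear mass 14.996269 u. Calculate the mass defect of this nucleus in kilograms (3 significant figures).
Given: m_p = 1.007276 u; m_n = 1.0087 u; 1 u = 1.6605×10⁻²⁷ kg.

2.06e-28 kg

Mass of separated nucleons = 7(1.007276) + 8(1.0087) = 7.050932 + 8.0696 = 15.120532 u
The mass defect is 15.120532 − 14.996269 = 0.124263 u.
In SI units: 0.124263 u × 1.6605×10⁻²⁷ kg/u = 2.0634e-28 kg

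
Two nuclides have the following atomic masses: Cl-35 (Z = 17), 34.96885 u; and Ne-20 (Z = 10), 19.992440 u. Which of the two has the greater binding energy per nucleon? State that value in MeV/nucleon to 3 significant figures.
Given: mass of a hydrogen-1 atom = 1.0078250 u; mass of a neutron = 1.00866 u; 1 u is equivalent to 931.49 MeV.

Cl-35: Σm = 17(1.0078250) + 18(1.00866) = 35.2889050 u; Δm = 0.3200550 u; E_B = 298.13 MeV; E_B/A = 8.518 MeV
Ne-20: Σm = 10(1.0078250) + 10(1.00866) = 20.1648500 u; Δm = 0.1724100 u; E_B = 160.60 MeV; E_B/A = 8.030 MeV
Cl-35 has the higher binding energy per nucleon, so it is the more tightly bound nucleus.

Cl-35; 8.52 MeV/nucleon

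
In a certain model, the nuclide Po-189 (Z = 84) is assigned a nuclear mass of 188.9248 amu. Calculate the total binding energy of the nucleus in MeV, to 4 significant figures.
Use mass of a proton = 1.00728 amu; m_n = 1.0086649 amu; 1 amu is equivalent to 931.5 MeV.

The nucleus contains 84 protons and 189 − 84 = 105 neutrons.
Σm = 84·m_p + 105·m_n = 84.61152 + 105.9098145 = 190.5213345 amu
Δm = 190.5213345 − 188.9248 = 1.5965345 amu
E_B = 1.5965345 × 931.5 = 1487.17 MeV

1487 MeV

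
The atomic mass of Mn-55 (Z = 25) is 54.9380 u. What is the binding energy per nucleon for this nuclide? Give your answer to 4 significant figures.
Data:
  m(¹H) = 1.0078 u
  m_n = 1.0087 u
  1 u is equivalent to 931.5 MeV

Z = 25, so N = A − Z = 55 − 25 = 30.
Σm = 25·m(¹H) + 30·m_n = 25.1950 + 30.2610 = 55.4560 u
Δm = 55.4560 − 54.9380 = 0.5180 u
Converting to energy: 0.5180 u × 931.5 MeV/u = 482.517 MeV
Dividing by A = 55 gives 8.773 MeV per nucleon.

8.773 MeV/nucleon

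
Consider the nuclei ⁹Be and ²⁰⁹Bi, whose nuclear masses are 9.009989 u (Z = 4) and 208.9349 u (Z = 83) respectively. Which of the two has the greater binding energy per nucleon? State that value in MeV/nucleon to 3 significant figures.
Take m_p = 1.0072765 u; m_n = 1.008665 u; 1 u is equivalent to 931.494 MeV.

²⁰⁹Bi; 7.85 MeV/nucleon

⁹Be: Σm = 4(1.0072765) + 5(1.008665) = 9.0724310 u; Δm = 0.0624420 u; E_B = 58.164 MeV; E_B/A = 6.463 MeV
²⁰⁹Bi: Σm = 83(1.0072765) + 126(1.008665) = 210.6957395 u; Δm = 1.7608395 u; E_B = 1640.2 MeV; E_B/A = 7.848 MeV
²⁰⁹Bi has the higher binding energy per nucleon, so it is the more tightly bound nucleus.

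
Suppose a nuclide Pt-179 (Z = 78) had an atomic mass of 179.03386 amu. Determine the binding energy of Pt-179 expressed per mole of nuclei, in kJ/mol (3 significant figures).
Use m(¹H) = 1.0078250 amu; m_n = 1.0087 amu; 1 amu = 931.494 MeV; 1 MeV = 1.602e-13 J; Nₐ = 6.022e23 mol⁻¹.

The nucleus contains 78 protons and 179 − 78 = 101 neutrons.
Σm = 78·m(¹H) + 101·m_n = 78.6103500 + 101.8787 = 180.4890500 amu
The mass defect is 180.4890500 − 179.03386 = 1.4551900 amu.
E_B = 1.4551900 × 931.494 = 1355.50 MeV
Per nucleus in joules: 1355.50 MeV × 1.602e-13 J/MeV = 2.1715e-10 J
Per mole: 2.1715e-10 J × 6.022e23 mol⁻¹ = 1.3077e+14 J/mol

1.31e+11 kJ/mol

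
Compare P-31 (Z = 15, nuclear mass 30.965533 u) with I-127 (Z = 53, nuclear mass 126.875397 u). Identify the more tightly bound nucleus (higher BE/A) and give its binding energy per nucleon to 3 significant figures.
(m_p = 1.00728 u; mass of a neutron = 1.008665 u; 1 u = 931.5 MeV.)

P-31: Σm = 15(1.00728) + 16(1.008665) = 31.247840 u; Δm = 0.282307 u; E_B = 262.97 MeV; E_B/A = 8.483 MeV
I-127: Σm = 53(1.00728) + 74(1.008665) = 128.027050 u; Δm = 1.151653 u; E_B = 1072.8 MeV; E_B/A = 8.447 MeV
P-31 has the higher binding energy per nucleon, so it is the more tightly bound nucleus.

P-31; 8.48 MeV/nucleon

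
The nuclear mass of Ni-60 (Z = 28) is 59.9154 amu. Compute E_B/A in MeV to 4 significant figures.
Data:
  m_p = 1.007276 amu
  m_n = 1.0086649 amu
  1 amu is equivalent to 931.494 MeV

Mass of separated nucleons = 28(1.007276) + 32(1.0086649) = 28.203728 + 32.2772768 = 60.4810048 amu
The mass defect is 60.4810048 − 59.9154 = 0.5656048 amu.
Converting to energy: 0.5656048 amu × 931.494 MeV/amu = 526.857 MeV
Per nucleon: 526.857 / 60 = 8.781 MeV

8.781 MeV/nucleon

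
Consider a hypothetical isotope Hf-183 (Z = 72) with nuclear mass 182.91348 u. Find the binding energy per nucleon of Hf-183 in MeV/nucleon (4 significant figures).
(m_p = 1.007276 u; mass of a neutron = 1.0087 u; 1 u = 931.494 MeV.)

8.023 MeV/nucleon

Z = 72, so N = A − Z = 183 − 72 = 111.
Mass of separated nucleons = 72(1.007276) + 111(1.0087) = 72.523872 + 111.9657 = 184.489572 u
The mass defect is 184.489572 − 182.91348 = 1.576092 u.
Binding energy = Δm·c² = 1.576092 × 931.494 MeV/u = 1468.12 MeV
BE/A = 1468.12 MeV / 183 = 8.023 MeV/nucleon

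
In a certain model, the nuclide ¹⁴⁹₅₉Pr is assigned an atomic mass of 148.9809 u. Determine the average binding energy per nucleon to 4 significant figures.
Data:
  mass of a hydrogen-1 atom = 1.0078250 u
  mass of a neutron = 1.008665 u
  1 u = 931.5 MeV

With 59 protons and 90 neutrons (A = 149):
Mass of separated nucleons = 59(1.0078250) + 90(1.008665) = 59.4616750 + 90.779850 = 150.2415250 u
The mass defect is 150.2415250 − 148.9809 = 1.2606250 u.
E_B = 1.2606250 × 931.5 = 1174.27 MeV
BE/A = 1174.27 MeV / 149 = 7.881 MeV/nucleon

7.881 MeV/nucleon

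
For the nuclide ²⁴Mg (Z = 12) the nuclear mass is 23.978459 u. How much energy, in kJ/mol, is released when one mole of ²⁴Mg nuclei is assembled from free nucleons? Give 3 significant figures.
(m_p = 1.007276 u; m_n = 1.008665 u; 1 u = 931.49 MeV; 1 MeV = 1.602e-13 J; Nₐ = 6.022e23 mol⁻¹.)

1.91e+10 kJ/mol

Σm = 12·m_p + 12·m_n = 12.087312 + 12.103980 = 24.191292 u
Δm = 24.191292 − 23.978459 = 0.212833 u
Converting to energy: 0.212833 u × 931.49 MeV/u = 198.252 MeV
Per nucleus in joules: 198.252 MeV × 1.602e-13 J/MeV = 3.1760e-11 J
Per mole: 3.1760e-11 J × 6.022e23 mol⁻¹ = 1.9126e+13 J/mol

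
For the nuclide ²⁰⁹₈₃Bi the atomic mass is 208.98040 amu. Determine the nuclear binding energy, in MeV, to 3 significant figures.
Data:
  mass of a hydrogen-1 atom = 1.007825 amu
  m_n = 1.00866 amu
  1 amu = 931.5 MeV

1640 MeV

Z = 83, so N = A − Z = 209 − 83 = 126.
Σm = 83·m(¹H) + 126·m_n = 83.649475 + 127.09116 = 210.740635 amu
Δm = 210.740635 − 208.98040 = 1.760235 amu
Binding energy = Δm·c² = 1.760235 × 931.5 MeV/amu = 1639.66 MeV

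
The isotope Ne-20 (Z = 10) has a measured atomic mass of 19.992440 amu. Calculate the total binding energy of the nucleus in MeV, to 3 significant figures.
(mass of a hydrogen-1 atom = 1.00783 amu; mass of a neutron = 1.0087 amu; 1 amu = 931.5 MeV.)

161 MeV

The nucleus contains 10 protons and 20 − 10 = 10 neutrons.
Mass of separated nucleons = 10(1.00783) + 10(1.0087) = 10.07830 + 10.0870 = 20.16530 amu
Δm = 20.16530 − 19.992440 = 0.172860 amu
Binding energy = Δm·c² = 0.172860 × 931.5 MeV/amu = 161.019 MeV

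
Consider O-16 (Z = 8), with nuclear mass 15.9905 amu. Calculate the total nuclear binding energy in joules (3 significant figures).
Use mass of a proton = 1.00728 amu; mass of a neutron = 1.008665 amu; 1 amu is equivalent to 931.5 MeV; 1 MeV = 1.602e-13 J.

Mass of separated nucleons = 8(1.00728) + 8(1.008665) = 8.05824 + 8.069320 = 16.127560 amu
Mass defect Δm = 16.127560 − 15.9905 = 0.137060 amu
E_B = 0.137060 × 931.5 = 127.671 MeV
In joules: 127.671 MeV × 1.602e-13 J/MeV = 2.0453e-11 J

2.05e-11 J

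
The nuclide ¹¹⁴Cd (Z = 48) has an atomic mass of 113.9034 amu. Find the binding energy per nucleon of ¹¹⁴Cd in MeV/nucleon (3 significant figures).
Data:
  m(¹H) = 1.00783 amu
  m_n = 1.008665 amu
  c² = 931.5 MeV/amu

8.53 MeV/nucleon

Total constituent mass: 48 × 1.00783 + 66 × 1.008665 = 114.947730 amu
The mass defect is 114.947730 − 113.9034 = 1.044330 amu.
Binding energy = Δm·c² = 1.044330 × 931.5 MeV/amu = 972.793 MeV
Dividing by A = 114 gives 8.533 MeV per nucleon.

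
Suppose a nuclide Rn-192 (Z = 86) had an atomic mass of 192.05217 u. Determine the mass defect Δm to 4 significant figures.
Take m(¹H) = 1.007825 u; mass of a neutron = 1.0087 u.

1.543 u

The nucleus contains 86 protons and 192 − 86 = 106 neutrons.
Total constituent mass: 86 × 1.007825 + 106 × 1.0087 = 193.595150 u
Δm = 193.595150 − 192.05217 = 1.542980 u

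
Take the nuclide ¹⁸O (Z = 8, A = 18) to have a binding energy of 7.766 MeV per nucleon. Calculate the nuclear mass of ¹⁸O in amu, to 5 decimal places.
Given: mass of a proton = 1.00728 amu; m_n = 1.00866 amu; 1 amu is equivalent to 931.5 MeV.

Total binding energy = 18 × 7.766 = 139.788 MeV
Mass defect = 139.788 MeV / (931.5 MeV/amu) = 0.1500676 amu
Constituent mass = 8(1.00728) + 10(1.00866) = 18.14484 amu
Nuclear mass = 18.14484 − 0.1500676 = 17.9947724 amu ≈ 17.99477 amu (to 5 decimal places)

17.99477 amu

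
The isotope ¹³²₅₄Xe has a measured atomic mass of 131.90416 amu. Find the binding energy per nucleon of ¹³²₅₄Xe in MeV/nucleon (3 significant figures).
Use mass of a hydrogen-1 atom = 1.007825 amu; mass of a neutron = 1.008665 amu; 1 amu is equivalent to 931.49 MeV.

8.43 MeV/nucleon

With 54 protons and 78 neutrons (A = 132):
Total constituent mass: 54 × 1.007825 + 78 × 1.008665 = 133.098420 amu
Δm = 133.098420 − 131.90416 = 1.194260 amu
E_B = 1.194260 × 931.49 = 1112.44 MeV
Per nucleon: 1112.44 / 132 = 8.428 MeV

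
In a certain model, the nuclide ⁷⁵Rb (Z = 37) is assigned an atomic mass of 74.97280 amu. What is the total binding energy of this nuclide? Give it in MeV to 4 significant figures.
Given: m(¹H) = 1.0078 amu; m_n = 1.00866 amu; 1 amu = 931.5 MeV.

Z = 37, so N = A − Z = 75 − 37 = 38.
Σm = 37·m(¹H) + 38·m_n = 37.2886 + 38.32908 = 75.61768 amu
The mass defect is 75.61768 − 74.97280 = 0.64488 amu.
E_B = 0.64488 × 931.5 = 600.706 MeV

600.7 MeV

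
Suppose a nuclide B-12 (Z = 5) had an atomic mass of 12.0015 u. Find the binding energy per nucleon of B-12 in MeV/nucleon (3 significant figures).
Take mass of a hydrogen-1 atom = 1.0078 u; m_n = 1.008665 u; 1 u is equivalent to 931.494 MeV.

7.62 MeV/nucleon

Z = 5, so N = A − Z = 12 − 5 = 7.
Σm = 5·m(¹H) + 7·m_n = 5.0390 + 7.060655 = 12.099655 u
Δm = 12.099655 − 12.0015 = 0.098155 u
Binding energy = Δm·c² = 0.098155 × 931.494 MeV/u = 91.4308 MeV
BE/A = 91.4308 MeV / 12 = 7.619 MeV/nucleon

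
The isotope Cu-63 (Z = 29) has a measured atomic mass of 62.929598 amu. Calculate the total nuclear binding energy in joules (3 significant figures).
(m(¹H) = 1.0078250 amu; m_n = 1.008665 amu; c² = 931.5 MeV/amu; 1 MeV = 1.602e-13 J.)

8.83e-11 J

With 29 protons and 34 neutrons (A = 63):
Σm = 29·m(¹H) + 34·m_n = 29.2269250 + 34.294610 = 63.5215350 amu
The mass defect is 63.5215350 − 62.929598 = 0.5919370 amu.
E_B = 0.5919370 × 931.5 = 551.389 MeV
In joules: 551.389 MeV × 1.602e-13 J/MeV = 8.8333e-11 J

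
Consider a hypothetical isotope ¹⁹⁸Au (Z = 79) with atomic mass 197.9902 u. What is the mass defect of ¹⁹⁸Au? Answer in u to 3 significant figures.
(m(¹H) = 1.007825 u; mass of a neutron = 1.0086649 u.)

1.66 u

With 79 protons and 119 neutrons (A = 198):
Total constituent mass: 79 × 1.007825 + 119 × 1.0086649 = 199.6492981 u
The mass defect is 199.6492981 − 197.9902 = 1.6590981 u.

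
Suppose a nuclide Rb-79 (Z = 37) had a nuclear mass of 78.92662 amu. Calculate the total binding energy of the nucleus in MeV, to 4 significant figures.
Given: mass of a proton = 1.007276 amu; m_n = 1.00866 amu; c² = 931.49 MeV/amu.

657.9 MeV

Total constituent mass: 37 × 1.007276 + 42 × 1.00866 = 79.632932 amu
Δm = 79.632932 − 78.92662 = 0.706312 amu
Converting to energy: 0.706312 amu × 931.49 MeV/amu = 657.923 MeV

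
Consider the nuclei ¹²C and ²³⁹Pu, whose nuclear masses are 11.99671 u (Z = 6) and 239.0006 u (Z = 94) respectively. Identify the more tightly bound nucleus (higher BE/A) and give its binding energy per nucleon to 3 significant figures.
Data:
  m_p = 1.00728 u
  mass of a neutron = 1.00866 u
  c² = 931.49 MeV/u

¹²C: Σm = 6(1.00728) + 6(1.00866) = 12.09564 u; Δm = 0.09893 u; E_B = 92.152 MeV; E_B/A = 7.679 MeV
²³⁹Pu: Σm = 94(1.00728) + 145(1.00866) = 240.94002 u; Δm = 1.93942 u; E_B = 1806.6 MeV; E_B/A = 7.559 MeV
¹²C has the higher binding energy per nucleon, so it is the more tightly bound nucleus.

¹²C; 7.68 MeV/nucleon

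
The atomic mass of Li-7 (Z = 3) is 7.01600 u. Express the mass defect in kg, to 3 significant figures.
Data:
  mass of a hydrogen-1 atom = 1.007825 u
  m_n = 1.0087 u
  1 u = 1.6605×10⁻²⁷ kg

7.02e-29 kg

Mass of separated nucleons = 3(1.007825) + 4(1.0087) = 3.023475 + 4.0348 = 7.058275 u
The mass defect is 7.058275 − 7.01600 = 0.042275 u.
In SI units: 0.042275 u × 1.6605×10⁻²⁷ kg/u = 7.0198e-29 kg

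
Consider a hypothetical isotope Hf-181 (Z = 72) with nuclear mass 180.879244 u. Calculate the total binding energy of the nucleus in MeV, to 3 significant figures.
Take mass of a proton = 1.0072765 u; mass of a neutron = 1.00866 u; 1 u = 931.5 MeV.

With 72 protons and 109 neutrons (A = 181):
Σm = 72·m_p + 109·m_n = 72.5239080 + 109.94394 = 182.4678480 u
The mass defect is 182.4678480 − 180.879244 = 1.5886040 u.
E_B = 1.5886040 × 931.5 = 1479.78 MeV

1480 MeV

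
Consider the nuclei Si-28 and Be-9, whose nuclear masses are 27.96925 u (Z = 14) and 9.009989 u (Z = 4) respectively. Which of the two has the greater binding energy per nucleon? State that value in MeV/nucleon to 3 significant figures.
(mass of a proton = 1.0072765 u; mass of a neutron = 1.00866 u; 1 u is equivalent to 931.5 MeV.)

Si-28; 8.45 MeV/nucleon

Si-28: Σm = 14(1.0072765) + 14(1.00866) = 28.2231110 u; Δm = 0.2538610 u; E_B = 236.47 MeV; E_B/A = 8.445 MeV
Be-9: Σm = 4(1.0072765) + 5(1.00866) = 9.0724060 u; Δm = 0.0624170 u; E_B = 58.141 MeV; E_B/A = 6.460 MeV
Si-28 has the higher binding energy per nucleon, so it is the more tightly bound nucleus.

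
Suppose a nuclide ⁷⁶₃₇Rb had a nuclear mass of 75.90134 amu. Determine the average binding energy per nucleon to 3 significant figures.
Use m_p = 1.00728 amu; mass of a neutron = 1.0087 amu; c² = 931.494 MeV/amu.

8.67 MeV/nucleon

Mass of separated nucleons = 37(1.00728) + 39(1.0087) = 37.26936 + 39.3393 = 76.60866 amu
Δm = 76.60866 − 75.90134 = 0.70732 amu
E_B = 0.70732 × 931.494 = 658.864 MeV
BE/A = 658.864 MeV / 76 = 8.669 MeV/nucleon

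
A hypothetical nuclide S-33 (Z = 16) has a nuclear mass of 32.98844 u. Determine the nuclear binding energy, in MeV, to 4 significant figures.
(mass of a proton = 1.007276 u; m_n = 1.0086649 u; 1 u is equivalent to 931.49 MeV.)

Total constituent mass: 16 × 1.007276 + 17 × 1.0086649 = 33.2637193 u
Mass defect Δm = 33.2637193 − 32.98844 = 0.2752793 u
Binding energy = Δm·c² = 0.2752793 × 931.49 MeV/u = 256.420 MeV

256.4 MeV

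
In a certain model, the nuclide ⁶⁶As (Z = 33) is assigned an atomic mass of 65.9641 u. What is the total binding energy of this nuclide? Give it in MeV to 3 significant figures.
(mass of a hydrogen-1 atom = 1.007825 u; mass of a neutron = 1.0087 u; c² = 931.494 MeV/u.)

541 MeV

Z = 33, so N = A − Z = 66 − 33 = 33.
Total constituent mass: 33 × 1.007825 + 33 × 1.0087 = 66.545325 u
Mass defect Δm = 66.545325 − 65.9641 = 0.581225 u
Binding energy = Δm·c² = 0.581225 × 931.494 MeV/u = 541.408 MeV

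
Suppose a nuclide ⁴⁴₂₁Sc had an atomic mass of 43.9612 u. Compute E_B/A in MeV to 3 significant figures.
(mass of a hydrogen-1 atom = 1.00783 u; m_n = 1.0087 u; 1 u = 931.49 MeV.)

8.54 MeV/nucleon

The nucleus contains 21 protons and 44 − 21 = 23 neutrons.
Mass of separated nucleons = 21(1.00783) + 23(1.0087) = 21.16443 + 23.2001 = 44.36453 u
Δm = 44.36453 − 43.9612 = 0.40333 u
Converting to energy: 0.40333 u × 931.49 MeV/u = 375.698 MeV
BE/A = 375.698 MeV / 44 = 8.539 MeV/nucleon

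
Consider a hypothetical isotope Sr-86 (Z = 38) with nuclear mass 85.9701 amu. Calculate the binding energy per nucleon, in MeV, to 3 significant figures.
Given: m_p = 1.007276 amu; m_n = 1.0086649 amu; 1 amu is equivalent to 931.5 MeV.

7.82 MeV/nucleon

Z = 38, so N = A − Z = 86 − 38 = 48.
Σm = 38·m_p + 48·m_n = 38.276488 + 48.4159152 = 86.6924032 amu
Δm = 86.6924032 − 85.9701 = 0.7223032 amu
E_B = 0.7223032 × 931.5 = 672.825 MeV
Per nucleon: 672.825 / 86 = 7.824 MeV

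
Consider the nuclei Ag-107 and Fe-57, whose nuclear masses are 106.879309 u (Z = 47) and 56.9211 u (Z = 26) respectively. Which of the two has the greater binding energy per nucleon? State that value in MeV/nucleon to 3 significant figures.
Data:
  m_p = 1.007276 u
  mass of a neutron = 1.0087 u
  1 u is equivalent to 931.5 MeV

Fe-57; 8.79 MeV/nucleon

Ag-107: Σm = 47(1.007276) + 60(1.0087) = 107.863972 u; Δm = 0.984663 u; E_B = 917.21 MeV; E_B/A = 8.572 MeV
Fe-57: Σm = 26(1.007276) + 31(1.0087) = 57.458876 u; Δm = 0.537776 u; E_B = 500.94 MeV; E_B/A = 8.788 MeV
Fe-57 has the higher binding energy per nucleon, so it is the more tightly bound nucleus.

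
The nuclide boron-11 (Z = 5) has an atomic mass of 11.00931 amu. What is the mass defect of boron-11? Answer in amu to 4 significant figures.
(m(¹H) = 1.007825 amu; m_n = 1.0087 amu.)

0.08202 amu

Total constituent mass: 5 × 1.007825 + 6 × 1.0087 = 11.091325 amu
The mass defect is 11.091325 − 11.00931 = 0.082015 amu.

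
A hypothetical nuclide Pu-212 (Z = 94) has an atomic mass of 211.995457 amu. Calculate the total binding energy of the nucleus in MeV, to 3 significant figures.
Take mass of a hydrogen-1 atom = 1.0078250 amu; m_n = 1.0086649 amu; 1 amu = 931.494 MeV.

Z = 94, so N = A − Z = 212 − 94 = 118.
Σm = 94·m(¹H) + 118·m_n = 94.7355500 + 119.0224582 = 213.7580082 amu
Δm = 213.7580082 − 211.995457 = 1.7625512 amu
E_B = 1.7625512 × 931.494 = 1641.81 MeV

1640 MeV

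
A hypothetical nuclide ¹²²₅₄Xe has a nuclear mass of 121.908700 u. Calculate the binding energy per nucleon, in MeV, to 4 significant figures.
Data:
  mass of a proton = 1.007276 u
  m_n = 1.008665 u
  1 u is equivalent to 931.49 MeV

With 54 protons and 68 neutrons (A = 122):
Mass of separated nucleons = 54(1.007276) + 68(1.008665) = 54.392904 + 68.589220 = 122.982124 u
The mass defect is 122.982124 − 121.908700 = 1.073424 u.
Binding energy = Δm·c² = 1.073424 × 931.49 MeV/u = 999.884 MeV
Per nucleon: 999.884 / 122 = 8.196 MeV

8.196 MeV/nucleon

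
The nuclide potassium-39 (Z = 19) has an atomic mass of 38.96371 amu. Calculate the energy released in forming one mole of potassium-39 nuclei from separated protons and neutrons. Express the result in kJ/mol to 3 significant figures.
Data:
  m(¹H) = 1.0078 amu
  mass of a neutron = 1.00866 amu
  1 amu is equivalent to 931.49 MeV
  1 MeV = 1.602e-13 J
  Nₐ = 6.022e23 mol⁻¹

3.21e+10 kJ/mol

The nucleus contains 19 protons and 39 − 19 = 20 neutrons.
Mass of separated nucleons = 19(1.0078) + 20(1.00866) = 19.1482 + 20.17320 = 39.32140 amu
Δm = 39.32140 − 38.96371 = 0.35769 amu
E_B = 0.35769 × 931.49 = 333.185 MeV
Per nucleus in joules: 333.185 MeV × 1.602e-13 J/MeV = 5.3376e-11 J
Per mole: 5.3376e-11 J × 6.022e23 mol⁻¹ = 3.2143e+13 J/mol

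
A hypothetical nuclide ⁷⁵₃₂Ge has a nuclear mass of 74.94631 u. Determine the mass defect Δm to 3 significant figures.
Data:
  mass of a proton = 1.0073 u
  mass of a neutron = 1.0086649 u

0.660 u

The nucleus contains 32 protons and 75 − 32 = 43 neutrons.
Mass of separated nucleons = 32(1.0073) + 43(1.0086649) = 32.2336 + 43.3725907 = 75.6061907 u
The mass defect is 75.6061907 − 74.94631 = 0.6598807 u.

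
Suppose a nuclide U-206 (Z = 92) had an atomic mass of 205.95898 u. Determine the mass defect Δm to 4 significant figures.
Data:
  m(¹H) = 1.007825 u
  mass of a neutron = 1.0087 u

With 92 protons and 114 neutrons (A = 206):
Mass of separated nucleons = 92(1.007825) + 114(1.0087) = 92.719900 + 114.9918 = 207.711700 u
Δm = 207.711700 − 205.95898 = 1.752720 u

1.753 u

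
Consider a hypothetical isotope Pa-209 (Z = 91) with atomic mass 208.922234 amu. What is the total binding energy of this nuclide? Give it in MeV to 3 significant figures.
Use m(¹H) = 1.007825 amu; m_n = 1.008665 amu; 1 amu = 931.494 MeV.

1690 MeV

The nucleus contains 91 protons and 209 − 91 = 118 neutrons.
Total constituent mass: 91 × 1.007825 + 118 × 1.008665 = 210.734545 amu
The mass defect is 210.734545 − 208.922234 = 1.812311 amu.
Binding energy = Δm·c² = 1.812311 × 931.494 MeV/amu = 1688.16 MeV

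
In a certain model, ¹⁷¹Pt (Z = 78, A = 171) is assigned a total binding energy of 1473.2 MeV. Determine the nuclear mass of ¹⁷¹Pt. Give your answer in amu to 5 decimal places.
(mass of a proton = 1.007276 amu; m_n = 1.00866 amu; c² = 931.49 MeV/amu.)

170.79136 amu

Mass defect = 1473.2 MeV / (931.49 MeV/amu) = 1.5815521 amu
Constituent mass = 78(1.007276) + 93(1.00866) = 172.372908 amu
Nuclear mass = 172.372908 − 1.5815521 = 170.7913559 amu ≈ 170.79136 amu (to 5 decimal places)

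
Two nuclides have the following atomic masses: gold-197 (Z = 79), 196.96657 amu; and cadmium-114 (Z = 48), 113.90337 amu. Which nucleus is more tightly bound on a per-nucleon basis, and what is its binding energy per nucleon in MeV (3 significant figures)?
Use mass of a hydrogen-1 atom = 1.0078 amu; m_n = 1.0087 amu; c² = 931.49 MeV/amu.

gold-197: Σm = 79(1.0078) + 118(1.0087) = 198.6428 amu; Δm = 1.67623 amu; E_B = 1561.4 MeV; E_B/A = 7.926 MeV
cadmium-114: Σm = 48(1.0078) + 66(1.0087) = 114.9486 amu; Δm = 1.04523 amu; E_B = 973.62 MeV; E_B/A = 8.541 MeV
cadmium-114 has the higher binding energy per nucleon, so it is the more tightly bound nucleus.

cadmium-114; 8.54 MeV/nucleon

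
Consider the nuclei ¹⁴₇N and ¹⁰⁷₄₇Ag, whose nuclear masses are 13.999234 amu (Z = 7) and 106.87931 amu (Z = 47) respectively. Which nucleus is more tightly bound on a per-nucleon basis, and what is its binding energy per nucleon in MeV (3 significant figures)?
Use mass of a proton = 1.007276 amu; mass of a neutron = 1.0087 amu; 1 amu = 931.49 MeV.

¹⁰⁷₄₇Ag; 8.57 MeV/nucleon

¹⁴₇N: Σm = 7(1.007276) + 7(1.0087) = 14.111832 amu; Δm = 0.112598 amu; E_B = 104.884 MeV; E_B/A = 7.492 MeV
¹⁰⁷₄₇Ag: Σm = 47(1.007276) + 60(1.0087) = 107.863972 amu; Δm = 0.984662 amu; E_B = 917.20 MeV; E_B/A = 8.572 MeV
¹⁰⁷₄₇Ag has the higher binding energy per nucleon, so it is the more tightly bound nucleus.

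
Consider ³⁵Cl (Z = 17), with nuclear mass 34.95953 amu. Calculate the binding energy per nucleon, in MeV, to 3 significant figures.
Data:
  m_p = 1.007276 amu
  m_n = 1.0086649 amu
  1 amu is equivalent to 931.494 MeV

Mass of separated nucleons = 17(1.007276) + 18(1.0086649) = 17.123692 + 18.1559682 = 35.2796602 amu
Δm = 35.2796602 − 34.95953 = 0.3201302 amu
Binding energy = Δm·c² = 0.3201302 × 931.494 MeV/amu = 298.199 MeV
BE/A = 298.199 MeV / 35 = 8.520 MeV/nucleon

8.52 MeV/nucleon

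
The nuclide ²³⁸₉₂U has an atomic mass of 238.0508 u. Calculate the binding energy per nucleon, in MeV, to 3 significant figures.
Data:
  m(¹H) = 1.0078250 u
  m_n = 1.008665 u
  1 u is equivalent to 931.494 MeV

7.57 MeV/nucleon

The nucleus contains 92 protons and 238 − 92 = 146 neutrons.
Σm = 92·m(¹H) + 146·m_n = 92.7199000 + 147.265090 = 239.9849900 u
Mass defect Δm = 239.9849900 − 238.0508 = 1.9341900 u
Converting to energy: 1.9341900 u × 931.494 MeV/u = 1801.69 MeV
Dividing by A = 238 gives 7.570 MeV per nucleon.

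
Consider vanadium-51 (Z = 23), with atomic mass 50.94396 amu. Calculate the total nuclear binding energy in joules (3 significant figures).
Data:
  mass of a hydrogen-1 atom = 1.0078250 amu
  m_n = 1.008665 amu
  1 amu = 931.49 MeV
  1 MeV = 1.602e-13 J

Total constituent mass: 23 × 1.0078250 + 28 × 1.008665 = 51.4225950 amu
Mass defect Δm = 51.4225950 − 50.94396 = 0.4786350 amu
Converting to energy: 0.4786350 amu × 931.49 MeV/amu = 445.844 MeV
In joules: 445.844 MeV × 1.602e-13 J/MeV = 7.1424e-11 J

7.14e-11 J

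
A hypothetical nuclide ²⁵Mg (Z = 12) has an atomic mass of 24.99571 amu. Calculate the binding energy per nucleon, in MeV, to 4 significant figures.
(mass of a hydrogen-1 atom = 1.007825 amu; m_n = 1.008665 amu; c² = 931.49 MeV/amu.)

Z = 12, so N = A − Z = 25 − 12 = 13.
Mass of separated nucleons = 12(1.007825) + 13(1.008665) = 12.093900 + 13.112645 = 25.206545 amu
Mass defect Δm = 25.206545 − 24.99571 = 0.210835 amu
Converting to energy: 0.210835 amu × 931.49 MeV/amu = 196.391 MeV
BE/A = 196.391 MeV / 25 = 7.856 MeV/nucleon

7.856 MeV/nucleon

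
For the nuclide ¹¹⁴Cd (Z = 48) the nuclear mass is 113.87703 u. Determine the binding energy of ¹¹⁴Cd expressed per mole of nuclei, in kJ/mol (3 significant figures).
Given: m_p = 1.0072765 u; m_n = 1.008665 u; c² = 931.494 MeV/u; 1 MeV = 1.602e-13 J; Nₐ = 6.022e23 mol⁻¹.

Z = 48, so N = A − Z = 114 − 48 = 66.
Σm = 48·m_p + 66·m_n = 48.3492720 + 66.571890 = 114.9211620 u
The mass defect is 114.9211620 − 113.87703 = 1.0441320 u.
E_B = 1.0441320 × 931.494 = 972.603 MeV
Per nucleus in joules: 972.603 MeV × 1.602e-13 J/MeV = 1.5581e-10 J
Per mole: 1.5581e-10 J × 6.022e23 mol⁻¹ = 9.3829e+13 J/mol

9.38e+10 kJ/mol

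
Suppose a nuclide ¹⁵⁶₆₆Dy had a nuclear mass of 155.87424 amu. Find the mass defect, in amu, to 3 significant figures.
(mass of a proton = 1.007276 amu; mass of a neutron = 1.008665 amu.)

1.39 amu

Z = 66, so N = A − Z = 156 − 66 = 90.
Total constituent mass: 66 × 1.007276 + 90 × 1.008665 = 157.260066 amu
Δm = 157.260066 − 155.87424 = 1.385826 amu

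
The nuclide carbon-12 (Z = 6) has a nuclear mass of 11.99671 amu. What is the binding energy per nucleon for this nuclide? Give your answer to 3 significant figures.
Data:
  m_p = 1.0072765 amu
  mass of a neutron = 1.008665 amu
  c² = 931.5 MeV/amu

7.68 MeV/nucleon

Z = 6, so N = A − Z = 12 − 6 = 6.
Total constituent mass: 6 × 1.0072765 + 6 × 1.008665 = 12.0956490 amu
The mass defect is 12.0956490 − 11.99671 = 0.0989390 amu.
E_B = 0.0989390 × 931.5 = 92.1617 MeV
Dividing by A = 12 gives 7.680 MeV per nucleon.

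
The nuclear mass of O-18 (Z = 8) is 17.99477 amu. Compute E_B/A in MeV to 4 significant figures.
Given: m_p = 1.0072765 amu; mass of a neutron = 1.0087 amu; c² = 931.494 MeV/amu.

Mass of separated nucleons = 8(1.0072765) + 10(1.0087) = 8.0582120 + 10.0870 = 18.1452120 amu
Δm = 18.1452120 − 17.99477 = 0.1504420 amu
E_B = 0.1504420 × 931.494 = 140.136 MeV
Dividing by A = 18 gives 7.785 MeV per nucleon.

7.785 MeV/nucleon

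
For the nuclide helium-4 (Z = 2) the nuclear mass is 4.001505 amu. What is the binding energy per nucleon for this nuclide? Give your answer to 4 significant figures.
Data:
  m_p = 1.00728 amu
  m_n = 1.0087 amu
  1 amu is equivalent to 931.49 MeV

The nucleus contains 2 protons and 4 − 2 = 2 neutrons.
Σm = 2·m_p + 2·m_n = 2.01456 + 2.0174 = 4.03196 amu
Mass defect Δm = 4.03196 − 4.001505 = 0.030455 amu
E_B = 0.030455 × 931.49 = 28.3685 MeV
Dividing by A = 4 gives 7.092 MeV per nucleon.

7.092 MeV/nucleon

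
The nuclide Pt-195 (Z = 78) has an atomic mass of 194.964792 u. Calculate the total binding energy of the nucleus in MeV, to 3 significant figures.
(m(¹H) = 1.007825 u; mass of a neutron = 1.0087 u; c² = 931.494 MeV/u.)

With 78 protons and 117 neutrons (A = 195):
Mass of separated nucleons = 78(1.007825) + 117(1.0087) = 78.610350 + 118.0179 = 196.628250 u
Mass defect Δm = 196.628250 − 194.964792 = 1.663458 u
Binding energy = Δm·c² = 1.663458 × 931.494 MeV/u = 1549.50 MeV

1550 MeV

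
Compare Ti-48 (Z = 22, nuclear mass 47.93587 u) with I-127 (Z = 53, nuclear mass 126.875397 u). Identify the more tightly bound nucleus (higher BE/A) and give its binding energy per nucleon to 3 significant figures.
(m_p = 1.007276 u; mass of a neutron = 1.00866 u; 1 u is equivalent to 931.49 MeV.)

Ti-48: Σm = 22(1.007276) + 26(1.00866) = 48.385232 u; Δm = 0.449362 u; E_B = 418.58 MeV; E_B/A = 8.720 MeV
I-127: Σm = 53(1.007276) + 74(1.00866) = 128.026468 u; Δm = 1.151071 u; E_B = 1072.2 MeV; E_B/A = 8.443 MeV
Ti-48 has the higher binding energy per nucleon, so it is the more tightly bound nucleus.

Ti-48; 8.72 MeV/nucleon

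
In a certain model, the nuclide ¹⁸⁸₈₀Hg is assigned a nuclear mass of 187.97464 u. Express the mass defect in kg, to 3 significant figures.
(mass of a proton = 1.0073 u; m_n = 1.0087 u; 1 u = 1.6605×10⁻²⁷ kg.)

2.57e-27 kg

With 80 protons and 108 neutrons (A = 188):
Mass of separated nucleons = 80(1.0073) + 108(1.0087) = 80.5840 + 108.9396 = 189.5236 u
Mass defect Δm = 189.5236 − 187.97464 = 1.54896 u
In SI units: 1.54896 u × 1.6605×10⁻²⁷ kg/u = 2.5720e-27 kg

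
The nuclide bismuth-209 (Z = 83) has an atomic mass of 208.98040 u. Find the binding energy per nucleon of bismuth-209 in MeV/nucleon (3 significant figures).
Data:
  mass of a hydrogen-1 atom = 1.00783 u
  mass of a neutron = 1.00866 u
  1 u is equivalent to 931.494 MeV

With 83 protons and 126 neutrons (A = 209):
Total constituent mass: 83 × 1.00783 + 126 × 1.00866 = 210.74105 u
Δm = 210.74105 − 208.98040 = 1.76065 u
E_B = 1.76065 × 931.494 = 1640.03 MeV
BE/A = 1640.03 MeV / 209 = 7.847 MeV/nucleon

7.85 MeV/nucleon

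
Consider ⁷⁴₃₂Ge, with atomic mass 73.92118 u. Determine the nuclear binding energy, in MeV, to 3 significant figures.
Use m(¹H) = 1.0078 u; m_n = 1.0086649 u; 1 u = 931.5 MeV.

645 MeV

Total constituent mass: 32 × 1.0078 + 42 × 1.0086649 = 74.6135258 u
Mass defect Δm = 74.6135258 − 73.92118 = 0.6923458 u
Binding energy = Δm·c² = 0.6923458 × 931.5 MeV/u = 644.920 MeV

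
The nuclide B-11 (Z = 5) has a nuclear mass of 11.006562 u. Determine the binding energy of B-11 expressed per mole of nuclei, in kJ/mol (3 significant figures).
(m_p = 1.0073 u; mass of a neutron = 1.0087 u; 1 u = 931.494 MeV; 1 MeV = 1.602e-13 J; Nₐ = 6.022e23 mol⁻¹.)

Σm = 5·m_p + 6·m_n = 5.0365 + 6.0522 = 11.0887 u
Δm = 11.0887 − 11.006562 = 0.082138 u
E_B = 0.082138 × 931.494 = 76.5111 MeV
Per nucleus in joules: 76.5111 MeV × 1.602e-13 J/MeV = 1.2257e-11 J
Per mole: 1.2257e-11 J × 6.022e23 mol⁻¹ = 7.3812e+12 J/mol

7.38e+09 kJ/mol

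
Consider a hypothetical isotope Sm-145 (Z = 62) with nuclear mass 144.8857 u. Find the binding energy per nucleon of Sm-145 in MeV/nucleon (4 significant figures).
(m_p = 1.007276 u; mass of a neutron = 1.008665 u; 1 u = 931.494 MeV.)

8.252 MeV/nucleon

Z = 62, so N = A − Z = 145 − 62 = 83.
Mass of separated nucleons = 62(1.007276) + 83(1.008665) = 62.451112 + 83.719195 = 146.170307 u
Mass defect Δm = 146.170307 − 144.8857 = 1.284607 u
Binding energy = Δm·c² = 1.284607 × 931.494 MeV/u = 1196.60 MeV
Per nucleon: 1196.60 / 145 = 8.252 MeV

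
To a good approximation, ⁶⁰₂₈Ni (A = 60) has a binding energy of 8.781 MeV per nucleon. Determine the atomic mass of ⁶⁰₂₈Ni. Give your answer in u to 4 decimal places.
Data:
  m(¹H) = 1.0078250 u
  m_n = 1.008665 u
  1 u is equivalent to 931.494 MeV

Total binding energy = 60 × 8.781 = 526.860 MeV
Mass defect = 526.860 MeV / (931.494 MeV/u) = 0.565608 u
Constituent mass = 28(1.0078250) + 32(1.008665) = 60.4963800 u
Atomic mass = 60.4963800 − 0.565608 = 59.9307720 u ≈ 59.9308 u (to 4 decimal places)

59.9308 u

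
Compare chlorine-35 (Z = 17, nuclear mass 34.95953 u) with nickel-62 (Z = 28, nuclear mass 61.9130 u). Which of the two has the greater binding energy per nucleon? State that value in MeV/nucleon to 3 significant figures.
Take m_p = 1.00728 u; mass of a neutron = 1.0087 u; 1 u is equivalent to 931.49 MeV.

nickel-62; 8.81 MeV/nucleon

chlorine-35: Σm = 17(1.00728) + 18(1.0087) = 35.28036 u; Δm = 0.32083 u; E_B = 298.85 MeV; E_B/A = 8.539 MeV
nickel-62: Σm = 28(1.00728) + 34(1.0087) = 62.49964 u; Δm = 0.58664 u; E_B = 546.45 MeV; E_B/A = 8.814 MeV
nickel-62 has the higher binding energy per nucleon, so it is the more tightly bound nucleus.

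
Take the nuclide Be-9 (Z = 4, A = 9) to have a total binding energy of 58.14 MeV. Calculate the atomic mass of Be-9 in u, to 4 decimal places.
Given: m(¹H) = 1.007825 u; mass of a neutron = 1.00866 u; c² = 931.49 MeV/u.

9.0122 u

Mass defect = 58.14 MeV / (931.49 MeV/u) = 0.062416 u
Constituent mass = 4(1.007825) + 5(1.00866) = 9.074600 u
Atomic mass = 9.074600 − 0.062416 = 9.012184 u ≈ 9.0122 u (to 4 decimal places)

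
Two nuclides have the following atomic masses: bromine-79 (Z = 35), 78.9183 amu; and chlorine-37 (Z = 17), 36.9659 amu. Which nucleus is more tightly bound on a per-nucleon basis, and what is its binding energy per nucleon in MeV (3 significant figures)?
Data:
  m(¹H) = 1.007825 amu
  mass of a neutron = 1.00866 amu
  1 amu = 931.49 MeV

bromine-79; 8.69 MeV/nucleon

bromine-79: Σm = 35(1.007825) + 44(1.00866) = 79.654915 amu; Δm = 0.736615 amu; E_B = 686.15 MeV; E_B/A = 8.685 MeV
chlorine-37: Σm = 17(1.007825) + 20(1.00866) = 37.306225 amu; Δm = 0.340325 amu; E_B = 317.01 MeV; E_B/A = 8.568 MeV
bromine-79 has the higher binding energy per nucleon, so it is the more tightly bound nucleus.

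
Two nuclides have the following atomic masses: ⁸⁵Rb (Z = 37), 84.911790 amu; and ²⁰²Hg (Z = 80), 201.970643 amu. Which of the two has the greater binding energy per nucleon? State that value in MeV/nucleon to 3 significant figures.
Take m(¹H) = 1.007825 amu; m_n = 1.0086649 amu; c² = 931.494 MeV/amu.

⁸⁵Rb: Σm = 37(1.007825) + 48(1.0086649) = 85.7054402 amu; Δm = 0.7936502 amu; E_B = 739.28 MeV; E_B/A = 8.697 MeV
²⁰²Hg: Σm = 80(1.007825) + 122(1.0086649) = 203.6831178 amu; Δm = 1.7124748 amu; E_B = 1595.2 MeV; E_B/A = 7.897 MeV
⁸⁵Rb has the higher binding energy per nucleon, so it is the more tightly bound nucleus.

⁸⁵Rb; 8.70 MeV/nucleon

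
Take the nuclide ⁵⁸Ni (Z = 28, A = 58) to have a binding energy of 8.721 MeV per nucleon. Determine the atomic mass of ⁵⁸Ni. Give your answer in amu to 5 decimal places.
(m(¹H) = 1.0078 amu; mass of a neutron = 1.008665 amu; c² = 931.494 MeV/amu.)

Total binding energy = 58 × 8.721 = 505.818 MeV
Mass defect = 505.818 MeV / (931.494 MeV/amu) = 0.5430180 amu
Constituent mass = 28(1.0078) + 30(1.008665) = 58.478350 amu
Atomic mass = 58.478350 − 0.5430180 = 57.9353320 amu ≈ 57.93533 amu (to 5 decimal places)

57.93533 amu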